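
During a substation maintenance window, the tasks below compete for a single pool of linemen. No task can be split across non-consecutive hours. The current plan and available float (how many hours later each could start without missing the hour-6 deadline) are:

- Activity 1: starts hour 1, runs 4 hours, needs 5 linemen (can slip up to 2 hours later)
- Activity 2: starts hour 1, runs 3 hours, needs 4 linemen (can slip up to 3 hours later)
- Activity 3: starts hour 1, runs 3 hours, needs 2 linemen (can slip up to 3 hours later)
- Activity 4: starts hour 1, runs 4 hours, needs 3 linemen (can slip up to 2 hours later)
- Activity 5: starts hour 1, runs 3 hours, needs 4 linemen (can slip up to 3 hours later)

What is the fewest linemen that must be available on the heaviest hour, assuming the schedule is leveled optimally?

14

Early-start (Activity 1@1, Activity 2@1, Activity 3@1, Activity 4@1, Activity 5@1) gives peak 18: h1:18  h2:18  h3:18  h4:8  h5:0  h6:0.
Shift Activity 5→4.
Schedule Activity 1@1, Activity 2@1, Activity 3@1, Activity 4@1, Activity 5@4: h1:14  h2:14  h3:14  h4:12  h5:4  h6:4 — peak 14.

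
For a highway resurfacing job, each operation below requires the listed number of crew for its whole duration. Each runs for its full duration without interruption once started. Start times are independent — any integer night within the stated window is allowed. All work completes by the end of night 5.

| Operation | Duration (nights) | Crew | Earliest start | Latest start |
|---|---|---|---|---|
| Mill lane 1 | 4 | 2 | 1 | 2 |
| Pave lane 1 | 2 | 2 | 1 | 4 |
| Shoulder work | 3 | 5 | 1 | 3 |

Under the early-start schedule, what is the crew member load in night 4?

At early start, night 4 has: Mill lane 1.
Demand: 2 = 2.

2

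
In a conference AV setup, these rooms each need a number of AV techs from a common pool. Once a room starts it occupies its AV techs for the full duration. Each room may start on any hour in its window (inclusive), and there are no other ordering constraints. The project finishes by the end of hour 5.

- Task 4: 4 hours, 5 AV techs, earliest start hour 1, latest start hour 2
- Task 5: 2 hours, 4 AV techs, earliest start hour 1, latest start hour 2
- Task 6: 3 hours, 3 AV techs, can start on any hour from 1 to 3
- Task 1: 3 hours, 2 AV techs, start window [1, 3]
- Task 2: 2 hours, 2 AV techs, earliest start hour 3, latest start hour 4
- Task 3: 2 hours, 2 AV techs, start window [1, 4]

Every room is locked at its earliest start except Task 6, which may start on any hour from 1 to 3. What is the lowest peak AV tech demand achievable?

Task 6@1: h1:16  h2:16  h3:12  h4:7  h5:0 → peak 16
Task 6@2: h1:13  h2:16  h3:12  h4:10  h5:0 → peak 16
Task 6@3: h1:13  h2:13  h3:12  h4:10  h5:3 → peak 13
Best is Task 6@3, peak 13.

13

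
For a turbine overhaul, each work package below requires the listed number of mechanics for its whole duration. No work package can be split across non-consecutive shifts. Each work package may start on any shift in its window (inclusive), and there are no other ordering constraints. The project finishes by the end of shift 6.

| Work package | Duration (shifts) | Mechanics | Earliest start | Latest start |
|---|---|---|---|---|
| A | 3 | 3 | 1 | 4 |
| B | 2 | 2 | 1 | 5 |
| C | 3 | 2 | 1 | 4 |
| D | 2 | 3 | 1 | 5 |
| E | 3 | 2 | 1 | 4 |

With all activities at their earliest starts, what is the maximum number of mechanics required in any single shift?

Early-start schedule: A@1, B@1, C@1, D@1, E@1.
Load per shift: shift 1: 12, shift 2: 12, shift 3: 7, shift 4: 0, shift 5: 0, shift 6: 0.
Peak is 12.

12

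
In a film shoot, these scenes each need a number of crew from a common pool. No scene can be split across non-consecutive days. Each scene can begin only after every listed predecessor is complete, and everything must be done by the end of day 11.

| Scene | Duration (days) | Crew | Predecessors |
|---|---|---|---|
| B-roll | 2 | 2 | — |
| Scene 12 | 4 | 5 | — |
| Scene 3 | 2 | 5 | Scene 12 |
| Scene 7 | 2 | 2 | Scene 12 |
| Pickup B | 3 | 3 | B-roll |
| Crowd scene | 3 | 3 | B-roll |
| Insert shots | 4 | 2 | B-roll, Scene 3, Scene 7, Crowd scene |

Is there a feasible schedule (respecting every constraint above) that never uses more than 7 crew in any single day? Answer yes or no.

no

The minimum achievable peak is 8; 7 < 8, so no feasible schedule stays within the cap.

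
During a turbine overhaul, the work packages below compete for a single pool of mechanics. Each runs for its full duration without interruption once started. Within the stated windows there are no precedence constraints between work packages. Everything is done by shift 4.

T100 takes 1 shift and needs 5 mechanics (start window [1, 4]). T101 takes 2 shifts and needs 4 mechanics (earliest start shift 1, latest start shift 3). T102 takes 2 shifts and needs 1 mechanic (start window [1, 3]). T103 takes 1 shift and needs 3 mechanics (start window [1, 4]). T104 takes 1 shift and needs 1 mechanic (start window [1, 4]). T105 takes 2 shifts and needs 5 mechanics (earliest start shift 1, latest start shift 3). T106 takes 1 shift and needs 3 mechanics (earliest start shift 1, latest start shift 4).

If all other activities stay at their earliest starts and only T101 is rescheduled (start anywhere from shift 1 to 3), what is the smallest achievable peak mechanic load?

T101@1: s1:22  s2:10  s3:0  s4:0 → peak 22
T101@2: s1:18  s2:10  s3:4  s4:0 → peak 18
T101@3: s1:18  s2:6  s3:4  s4:4 → peak 18
Best is T101@2, peak 18.

18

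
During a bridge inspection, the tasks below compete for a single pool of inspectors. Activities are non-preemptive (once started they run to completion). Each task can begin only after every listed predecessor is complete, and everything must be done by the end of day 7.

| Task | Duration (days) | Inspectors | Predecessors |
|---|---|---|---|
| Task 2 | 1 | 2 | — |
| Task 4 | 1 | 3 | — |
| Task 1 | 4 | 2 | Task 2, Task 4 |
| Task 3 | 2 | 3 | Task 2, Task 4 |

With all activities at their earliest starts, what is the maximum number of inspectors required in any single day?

5

Early-start schedule: Task 2@1, Task 4@1, Task 1@2, Task 3@2.
Load per day: day 1: 5, day 2: 5, day 3: 5, day 4: 2, day 5: 2, day 6: 0, day 7: 0.
Peak is 5.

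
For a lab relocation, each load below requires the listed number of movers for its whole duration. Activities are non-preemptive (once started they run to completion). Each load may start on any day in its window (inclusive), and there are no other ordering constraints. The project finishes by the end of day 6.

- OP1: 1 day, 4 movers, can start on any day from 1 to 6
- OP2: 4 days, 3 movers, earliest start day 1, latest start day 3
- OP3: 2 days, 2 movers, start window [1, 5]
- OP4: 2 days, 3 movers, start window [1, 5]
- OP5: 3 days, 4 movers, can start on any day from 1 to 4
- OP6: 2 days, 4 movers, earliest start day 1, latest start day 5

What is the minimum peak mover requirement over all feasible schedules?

Early-start (OP1@1, OP2@1, OP3@1, OP4@1, OP5@1, OP6@1) gives peak 20: d1:20  d2:16  d3:7  d4:3  d5:0  d6:0.
Shift OP3→2, OP4→2, OP5→4, OP6→5.
Schedule OP1@1, OP2@1, OP3@2, OP4@2, OP5@4, OP6@5: d1:7  d2:8  d3:8  d4:7  d5:8  d6:8 — peak 8.
Total mover-days = 46 over 6 days ⇒ peak ≥ ⌈46/6⌉ = 8, so 8 is optimal.

8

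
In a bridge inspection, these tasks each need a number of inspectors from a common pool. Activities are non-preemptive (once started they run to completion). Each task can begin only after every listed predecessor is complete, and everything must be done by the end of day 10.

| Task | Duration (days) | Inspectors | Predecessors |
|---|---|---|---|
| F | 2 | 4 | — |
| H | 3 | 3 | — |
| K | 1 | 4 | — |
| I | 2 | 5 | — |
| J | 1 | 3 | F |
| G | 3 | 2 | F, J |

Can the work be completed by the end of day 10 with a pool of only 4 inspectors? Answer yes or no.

The minimum achievable peak is 5; 4 < 5, so no feasible schedule stays within the cap.

no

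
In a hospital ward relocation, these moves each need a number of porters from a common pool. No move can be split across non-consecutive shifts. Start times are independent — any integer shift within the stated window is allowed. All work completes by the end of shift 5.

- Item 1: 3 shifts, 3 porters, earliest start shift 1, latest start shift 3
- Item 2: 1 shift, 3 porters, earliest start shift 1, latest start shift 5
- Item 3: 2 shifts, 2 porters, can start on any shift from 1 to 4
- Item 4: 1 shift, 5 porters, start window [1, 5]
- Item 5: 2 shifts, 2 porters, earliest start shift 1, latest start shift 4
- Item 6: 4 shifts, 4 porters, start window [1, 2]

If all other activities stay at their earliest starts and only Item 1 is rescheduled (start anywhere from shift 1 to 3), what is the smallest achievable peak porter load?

16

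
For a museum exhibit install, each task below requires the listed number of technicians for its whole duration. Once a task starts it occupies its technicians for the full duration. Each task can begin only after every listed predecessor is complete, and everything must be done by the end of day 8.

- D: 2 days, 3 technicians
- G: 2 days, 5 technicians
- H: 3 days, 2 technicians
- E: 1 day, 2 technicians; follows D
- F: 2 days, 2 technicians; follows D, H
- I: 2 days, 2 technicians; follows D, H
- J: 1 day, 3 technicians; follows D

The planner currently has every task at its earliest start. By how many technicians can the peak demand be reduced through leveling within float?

5

Early-start peak: d1:10  d2:10  d3:7  d4:4  d5:4  d6:0  d7:0  d8:0 ⇒ 10.
Leveled (D@1, G@4, H@1, E@3, F@6, I@6, J@8): d1:5  d2:5  d3:4  d4:5  d5:5  d6:4  d7:4  d8:3 ⇒ 5.
Reduction 10 − 5 = 5.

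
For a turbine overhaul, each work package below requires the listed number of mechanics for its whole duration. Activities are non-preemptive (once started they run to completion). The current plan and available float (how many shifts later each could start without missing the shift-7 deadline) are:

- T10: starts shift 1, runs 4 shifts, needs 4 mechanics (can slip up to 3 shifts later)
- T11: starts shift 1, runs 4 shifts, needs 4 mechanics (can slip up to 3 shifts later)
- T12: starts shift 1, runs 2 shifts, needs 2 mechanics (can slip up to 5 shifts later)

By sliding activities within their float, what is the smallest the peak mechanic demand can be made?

Early-start (T10@1, T11@1, T12@1) gives peak 10: s1:10  s2:10  s3:8  s4:8  s5:0  s6:0  s7:0.
Shift T12→5.
Schedule T10@1, T11@1, T12@5: s1:8  s2:8  s3:8  s4:8  s5:2  s6:2  s7:0 — peak 8.

8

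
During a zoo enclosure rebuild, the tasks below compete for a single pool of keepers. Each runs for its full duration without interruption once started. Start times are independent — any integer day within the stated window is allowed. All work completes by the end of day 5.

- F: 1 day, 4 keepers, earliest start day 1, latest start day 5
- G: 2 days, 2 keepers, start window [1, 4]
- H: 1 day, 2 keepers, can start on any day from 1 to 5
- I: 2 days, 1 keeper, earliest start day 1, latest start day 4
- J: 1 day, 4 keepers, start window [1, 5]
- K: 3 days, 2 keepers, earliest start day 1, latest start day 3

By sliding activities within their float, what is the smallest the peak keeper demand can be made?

5

Early-start (F@1, G@1, H@1, I@1, J@1, K@1) gives peak 15: d1:15  d2:5  d3:2  d4:0  d5:0.
Shift G→2, H→4, J→5, K→2.
Schedule F@1, G@2, H@4, I@1, J@5, K@2: d1:5  d2:5  d3:4  d4:4  d5:4 — peak 5.
Total keeper-days = 22 over 5 days ⇒ peak ≥ ⌈22/5⌉ = 5, so 5 is optimal.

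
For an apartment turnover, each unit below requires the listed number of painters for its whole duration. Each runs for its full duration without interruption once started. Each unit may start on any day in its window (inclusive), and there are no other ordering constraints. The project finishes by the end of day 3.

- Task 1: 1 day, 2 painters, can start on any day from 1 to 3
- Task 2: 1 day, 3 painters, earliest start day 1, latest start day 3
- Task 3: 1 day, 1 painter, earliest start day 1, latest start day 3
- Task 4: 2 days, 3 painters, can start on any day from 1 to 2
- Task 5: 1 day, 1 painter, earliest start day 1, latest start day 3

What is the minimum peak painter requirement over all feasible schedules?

Early-start (Task 1@1, Task 2@1, Task 3@1, Task 4@1, Task 5@1) gives peak 10: d1:10  d2:3  d3:0.
Shift Task 3→2, Task 4→2, Task 5→2.
Schedule Task 1@1, Task 2@1, Task 3@2, Task 4@2, Task 5@2: d1:5  d2:5  d3:3 — peak 5.
Total painter-days = 13 over 3 days ⇒ peak ≥ ⌈13/3⌉ = 5, so 5 is optimal.

5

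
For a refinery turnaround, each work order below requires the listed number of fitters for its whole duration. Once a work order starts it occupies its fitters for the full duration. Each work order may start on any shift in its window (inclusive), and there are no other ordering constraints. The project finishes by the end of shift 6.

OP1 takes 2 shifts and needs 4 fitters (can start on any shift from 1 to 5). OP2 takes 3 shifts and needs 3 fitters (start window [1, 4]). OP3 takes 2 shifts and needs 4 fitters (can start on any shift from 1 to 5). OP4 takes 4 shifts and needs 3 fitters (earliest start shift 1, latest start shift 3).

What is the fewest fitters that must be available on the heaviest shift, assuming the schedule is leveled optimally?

7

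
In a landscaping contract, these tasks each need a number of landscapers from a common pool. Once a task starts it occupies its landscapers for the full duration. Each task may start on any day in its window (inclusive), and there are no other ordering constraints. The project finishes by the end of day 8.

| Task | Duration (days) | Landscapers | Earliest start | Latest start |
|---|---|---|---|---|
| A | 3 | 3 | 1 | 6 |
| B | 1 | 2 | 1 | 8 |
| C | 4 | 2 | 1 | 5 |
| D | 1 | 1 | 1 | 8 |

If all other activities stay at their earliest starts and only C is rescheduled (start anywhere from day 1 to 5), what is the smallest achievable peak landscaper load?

C@1: d1:8  d2:5  d3:5  d4:2  d5:0  d6:0  d7:0  d8:0 → peak 8
C@2: d1:6  d2:5  d3:5  d4:2  d5:2  d6:0  d7:0  d8:0 → peak 6
C@3: d1:6  d2:3  d3:5  d4:2  d5:2  d6:2  d7:0  d8:0 → peak 6
C@4: d1:6  d2:3  d3:3  d4:2  d5:2  d6:2  d7:2  d8:0 → peak 6
C@5: d1:6  d2:3  d3:3  d4:0  d5:2  d6:2  d7:2  d8:2 → peak 6
Best is C@2, peak 6.

6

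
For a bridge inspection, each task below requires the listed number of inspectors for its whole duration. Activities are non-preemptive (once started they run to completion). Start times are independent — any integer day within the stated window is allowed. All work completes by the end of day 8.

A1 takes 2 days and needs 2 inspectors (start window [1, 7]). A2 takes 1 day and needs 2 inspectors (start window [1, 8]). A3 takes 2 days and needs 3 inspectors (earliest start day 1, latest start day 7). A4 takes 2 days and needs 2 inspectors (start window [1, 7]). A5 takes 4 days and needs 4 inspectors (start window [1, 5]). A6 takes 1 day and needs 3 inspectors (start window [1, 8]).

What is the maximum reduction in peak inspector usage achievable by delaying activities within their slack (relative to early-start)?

Early-start peak: d1:16  d2:11  d3:4  d4:4  d5:0  d6:0  d7:0  d8:0 ⇒ 16.
Leveled (A1@1, A2@1, A3@2, A4@3, A5@5, A6@4): d1:4  d2:5  d3:5  d4:5  d5:4  d6:4  d7:4  d8:4 ⇒ 5.
Reduction 16 − 5 = 11.

11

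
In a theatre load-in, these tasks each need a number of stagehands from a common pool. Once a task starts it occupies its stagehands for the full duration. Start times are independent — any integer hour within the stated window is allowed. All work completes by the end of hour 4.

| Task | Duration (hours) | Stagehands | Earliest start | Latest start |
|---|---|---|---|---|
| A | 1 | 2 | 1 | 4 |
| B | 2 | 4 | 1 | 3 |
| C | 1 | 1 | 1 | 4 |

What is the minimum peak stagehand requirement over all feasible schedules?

4

Early-start (A@1, B@1, C@1) gives peak 7: h1:7  h2:4  h3:0  h4:0.
Shift B→2.
Schedule A@1, B@2, C@1: h1:3  h2:4  h3:4  h4:0 — peak 4.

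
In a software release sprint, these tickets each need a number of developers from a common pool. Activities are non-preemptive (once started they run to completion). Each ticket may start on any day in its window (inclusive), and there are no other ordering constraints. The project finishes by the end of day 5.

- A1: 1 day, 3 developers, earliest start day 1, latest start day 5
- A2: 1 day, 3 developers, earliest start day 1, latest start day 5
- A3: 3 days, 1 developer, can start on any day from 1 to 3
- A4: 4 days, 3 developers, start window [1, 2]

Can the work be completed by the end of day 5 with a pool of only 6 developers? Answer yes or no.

Schedule A1@1, A2@1, A3@2, A4@2: d1:6  d2:4  d3:4  d4:4  d5:3 — peak 6 ≤ 6.

yes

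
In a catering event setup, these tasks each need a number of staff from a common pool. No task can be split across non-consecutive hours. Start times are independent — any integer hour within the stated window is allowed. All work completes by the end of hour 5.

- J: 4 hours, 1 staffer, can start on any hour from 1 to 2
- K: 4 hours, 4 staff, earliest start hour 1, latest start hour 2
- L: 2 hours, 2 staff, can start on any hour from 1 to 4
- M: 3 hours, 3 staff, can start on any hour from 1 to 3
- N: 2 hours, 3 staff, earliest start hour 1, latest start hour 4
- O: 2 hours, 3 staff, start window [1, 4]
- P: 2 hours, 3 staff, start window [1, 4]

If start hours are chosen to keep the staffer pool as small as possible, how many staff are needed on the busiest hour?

13

Early-start (J@1, K@1, L@1, M@1, N@1, O@1, P@1) gives peak 19: h1:19  h2:19  h3:8  h4:5  h5:0.
Shift O→3, P→4.
Schedule J@1, K@1, L@1, M@1, N@1, O@3, P@4: h1:13  h2:13  h3:11  h4:11  h5:3 — peak 13.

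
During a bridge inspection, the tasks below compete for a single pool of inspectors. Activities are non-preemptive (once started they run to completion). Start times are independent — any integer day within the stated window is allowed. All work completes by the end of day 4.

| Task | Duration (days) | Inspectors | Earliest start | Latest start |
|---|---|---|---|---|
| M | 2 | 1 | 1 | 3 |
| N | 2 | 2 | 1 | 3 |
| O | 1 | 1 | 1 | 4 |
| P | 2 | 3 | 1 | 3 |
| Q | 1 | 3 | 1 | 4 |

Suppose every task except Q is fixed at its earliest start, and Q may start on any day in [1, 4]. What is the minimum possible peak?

7

Q@1: d1:10  d2:6  d3:0  d4:0 → peak 10
Q@2: d1:7  d2:9  d3:0  d4:0 → peak 9
Q@3: d1:7  d2:6  d3:3  d4:0 → peak 7
Q@4: d1:7  d2:6  d3:0  d4:3 → peak 7
Best is Q@3, peak 7.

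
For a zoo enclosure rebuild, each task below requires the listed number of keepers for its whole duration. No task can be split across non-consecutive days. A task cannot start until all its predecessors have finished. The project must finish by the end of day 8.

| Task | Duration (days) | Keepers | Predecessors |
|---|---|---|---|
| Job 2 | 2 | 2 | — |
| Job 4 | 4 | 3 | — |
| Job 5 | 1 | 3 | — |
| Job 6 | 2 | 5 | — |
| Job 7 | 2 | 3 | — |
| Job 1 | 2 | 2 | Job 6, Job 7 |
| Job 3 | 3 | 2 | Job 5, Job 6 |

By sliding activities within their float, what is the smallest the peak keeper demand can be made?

6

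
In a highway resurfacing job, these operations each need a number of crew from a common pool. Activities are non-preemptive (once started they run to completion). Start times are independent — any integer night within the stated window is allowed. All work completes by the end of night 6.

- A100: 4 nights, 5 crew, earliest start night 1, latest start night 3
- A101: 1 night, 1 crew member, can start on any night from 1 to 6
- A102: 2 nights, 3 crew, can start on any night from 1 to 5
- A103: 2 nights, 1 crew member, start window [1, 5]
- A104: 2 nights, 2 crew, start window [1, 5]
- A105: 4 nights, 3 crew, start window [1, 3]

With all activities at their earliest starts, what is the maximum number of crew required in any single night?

Early-start schedule: A100@1, A101@1, A102@1, A103@1, A104@1, A105@1.
Load per night: night 1: 15, night 2: 14, night 3: 8, night 4: 8, night 5: 0, night 6: 0.
Peak is 15.

15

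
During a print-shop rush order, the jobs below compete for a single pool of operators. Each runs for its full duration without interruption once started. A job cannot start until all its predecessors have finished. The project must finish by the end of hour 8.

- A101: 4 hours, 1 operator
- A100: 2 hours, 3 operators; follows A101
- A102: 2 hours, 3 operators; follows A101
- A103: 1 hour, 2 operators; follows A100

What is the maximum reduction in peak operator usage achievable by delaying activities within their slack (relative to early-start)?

1

Early-start peak: h1:1  h2:1  h3:1  h4:1  h5:6  h6:6  h7:2  h8:0 ⇒ 6.
Leveled (A101@1, A100@5, A102@7, A103@7): h1:1  h2:1  h3:1  h4:1  h5:3  h6:3  h7:5  h8:3 ⇒ 5.
Reduction 6 − 5 = 1.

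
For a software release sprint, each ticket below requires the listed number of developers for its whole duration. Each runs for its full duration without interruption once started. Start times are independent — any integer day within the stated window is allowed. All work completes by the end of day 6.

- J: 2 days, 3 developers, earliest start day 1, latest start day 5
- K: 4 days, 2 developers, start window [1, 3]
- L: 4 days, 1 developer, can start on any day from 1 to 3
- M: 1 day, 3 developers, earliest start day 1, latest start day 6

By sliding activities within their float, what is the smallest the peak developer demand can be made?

5

Early-start (J@1, K@1, L@1, M@1) gives peak 9: d1:9  d2:6  d3:3  d4:3  d5:0  d6:0.
Shift L→3, M→5.
Schedule J@1, K@1, L@3, M@5: d1:5  d2:5  d3:3  d4:3  d5:4  d6:1 — peak 5.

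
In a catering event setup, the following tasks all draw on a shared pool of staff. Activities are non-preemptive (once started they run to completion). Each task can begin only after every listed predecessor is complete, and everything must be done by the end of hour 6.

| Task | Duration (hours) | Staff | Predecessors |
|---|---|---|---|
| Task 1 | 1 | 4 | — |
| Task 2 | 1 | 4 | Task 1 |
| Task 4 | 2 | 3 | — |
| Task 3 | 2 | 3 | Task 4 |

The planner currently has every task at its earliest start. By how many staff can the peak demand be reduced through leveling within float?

Early-start peak: h1:7  h2:7  h3:3  h4:3  h5:0  h6:0 ⇒ 7.
Leveled (Task 1@1, Task 2@2, Task 4@3, Task 3@5): h1:4  h2:4  h3:3  h4:3  h5:3  h6:3 ⇒ 4.
Reduction 7 − 4 = 3.

3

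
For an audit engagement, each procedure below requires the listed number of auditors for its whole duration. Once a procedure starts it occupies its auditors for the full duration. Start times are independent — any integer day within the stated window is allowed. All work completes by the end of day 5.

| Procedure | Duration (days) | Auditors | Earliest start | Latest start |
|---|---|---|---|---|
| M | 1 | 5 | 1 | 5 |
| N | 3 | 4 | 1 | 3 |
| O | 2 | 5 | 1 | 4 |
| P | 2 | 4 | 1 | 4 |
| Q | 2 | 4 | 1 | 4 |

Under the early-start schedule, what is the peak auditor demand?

Early-start schedule: M@1, N@1, O@1, P@1, Q@1.
Load per day: day 1: 22, day 2: 17, day 3: 4, day 4: 0, day 5: 0.
Peak is 22.

22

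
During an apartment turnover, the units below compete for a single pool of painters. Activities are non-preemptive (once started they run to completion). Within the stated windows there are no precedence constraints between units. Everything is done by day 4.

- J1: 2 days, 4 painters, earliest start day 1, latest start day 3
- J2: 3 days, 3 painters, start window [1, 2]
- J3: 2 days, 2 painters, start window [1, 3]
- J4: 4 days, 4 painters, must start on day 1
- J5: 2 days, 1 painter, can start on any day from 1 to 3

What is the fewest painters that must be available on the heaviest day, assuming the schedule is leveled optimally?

11

Early-start (J1@1, J2@1, J3@1, J4@1, J5@1) gives peak 14: d1:14  d2:14  d3:7  d4:4.
Shift J3→3, J5→3.
Schedule J1@1, J2@1, J3@3, J4@1, J5@3: d1:11  d2:11  d3:10  d4:7 — peak 11.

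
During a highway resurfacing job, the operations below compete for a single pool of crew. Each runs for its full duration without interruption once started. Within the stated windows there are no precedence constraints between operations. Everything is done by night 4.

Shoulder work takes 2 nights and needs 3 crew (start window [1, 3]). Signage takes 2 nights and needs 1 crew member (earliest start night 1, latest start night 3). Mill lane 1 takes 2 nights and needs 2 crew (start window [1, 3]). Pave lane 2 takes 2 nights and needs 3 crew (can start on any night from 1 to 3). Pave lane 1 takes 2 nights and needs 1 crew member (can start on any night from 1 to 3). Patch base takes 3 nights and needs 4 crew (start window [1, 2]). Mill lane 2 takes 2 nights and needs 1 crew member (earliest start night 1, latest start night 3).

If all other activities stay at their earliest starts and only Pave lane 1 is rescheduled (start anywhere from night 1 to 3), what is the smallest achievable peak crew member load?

Pave lane 1@1: n1:15  n2:15  n3:4  n4:0 → peak 15
Pave lane 1@2: n1:14  n2:15  n3:5  n4:0 → peak 15
Pave lane 1@3: n1:14  n2:14  n3:5  n4:1 → peak 14
Best is Pave lane 1@3, peak 14.

14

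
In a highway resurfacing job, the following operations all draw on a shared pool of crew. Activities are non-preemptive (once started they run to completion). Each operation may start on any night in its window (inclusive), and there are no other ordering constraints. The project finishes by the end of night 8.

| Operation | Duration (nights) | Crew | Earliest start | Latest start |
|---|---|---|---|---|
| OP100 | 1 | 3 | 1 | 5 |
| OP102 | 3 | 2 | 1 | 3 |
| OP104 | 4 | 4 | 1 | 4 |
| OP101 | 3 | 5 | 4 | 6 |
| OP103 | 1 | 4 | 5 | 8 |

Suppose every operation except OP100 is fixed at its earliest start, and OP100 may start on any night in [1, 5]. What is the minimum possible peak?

OP100@1: n1:9  n2:6  n3:6  n4:9  n5:9  n6:5  n7:0  n8:0 → peak 9
OP100@2: n1:6  n2:9  n3:6  n4:9  n5:9  n6:5  n7:0  n8:0 → peak 9
OP100@3: n1:6  n2:6  n3:9  n4:9  n5:9  n6:5  n7:0  n8:0 → peak 9
OP100@4: n1:6  n2:6  n3:6  n4:12  n5:9  n6:5  n7:0  n8:0 → peak 12
OP100@5: n1:6  n2:6  n3:6  n4:9  n5:12  n6:5  n7:0  n8:0 → peak 12
Best is OP100@1, peak 9.

9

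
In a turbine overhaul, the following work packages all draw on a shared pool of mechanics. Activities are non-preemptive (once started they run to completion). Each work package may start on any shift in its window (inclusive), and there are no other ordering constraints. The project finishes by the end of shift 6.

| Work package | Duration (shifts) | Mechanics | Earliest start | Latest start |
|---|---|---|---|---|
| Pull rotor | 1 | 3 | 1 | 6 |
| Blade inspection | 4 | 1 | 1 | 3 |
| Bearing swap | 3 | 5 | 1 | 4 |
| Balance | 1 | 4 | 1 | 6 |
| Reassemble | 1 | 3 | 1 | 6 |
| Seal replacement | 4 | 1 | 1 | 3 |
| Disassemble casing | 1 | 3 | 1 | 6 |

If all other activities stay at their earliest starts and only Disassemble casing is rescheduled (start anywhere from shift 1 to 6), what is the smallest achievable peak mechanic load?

Disassemble casing@1: s1:20  s2:7  s3:7  s4:2  s5:0  s6:0 → peak 20
Disassemble casing@2: s1:17  s2:10  s3:7  s4:2  s5:0  s6:0 → peak 17
Disassemble casing@3: s1:17  s2:7  s3:10  s4:2  s5:0  s6:0 → peak 17
Disassemble casing@4: s1:17  s2:7  s3:7  s4:5  s5:0  s6:0 → peak 17
Disassemble casing@5: s1:17  s2:7  s3:7  s4:2  s5:3  s6:0 → peak 17
Disassemble casing@6: s1:17  s2:7  s3:7  s4:2  s5:0  s6:3 → peak 17
Best is Disassemble casing@2, peak 17.

17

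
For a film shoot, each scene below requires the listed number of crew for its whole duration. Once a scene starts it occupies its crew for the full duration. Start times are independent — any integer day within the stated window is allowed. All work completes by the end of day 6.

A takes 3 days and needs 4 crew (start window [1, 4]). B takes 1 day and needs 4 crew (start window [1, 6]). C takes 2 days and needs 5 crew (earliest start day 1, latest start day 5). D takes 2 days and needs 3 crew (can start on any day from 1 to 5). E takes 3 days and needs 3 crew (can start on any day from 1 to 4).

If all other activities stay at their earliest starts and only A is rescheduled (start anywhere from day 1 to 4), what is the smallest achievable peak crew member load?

A@1: d1:19  d2:15  d3:7  d4:0  d5:0  d6:0 → peak 19
A@2: d1:15  d2:15  d3:7  d4:4  d5:0  d6:0 → peak 15
A@3: d1:15  d2:11  d3:7  d4:4  d5:4  d6:0 → peak 15
A@4: d1:15  d2:11  d3:3  d4:4  d5:4  d6:4 → peak 15
Best is A@2, peak 15.

15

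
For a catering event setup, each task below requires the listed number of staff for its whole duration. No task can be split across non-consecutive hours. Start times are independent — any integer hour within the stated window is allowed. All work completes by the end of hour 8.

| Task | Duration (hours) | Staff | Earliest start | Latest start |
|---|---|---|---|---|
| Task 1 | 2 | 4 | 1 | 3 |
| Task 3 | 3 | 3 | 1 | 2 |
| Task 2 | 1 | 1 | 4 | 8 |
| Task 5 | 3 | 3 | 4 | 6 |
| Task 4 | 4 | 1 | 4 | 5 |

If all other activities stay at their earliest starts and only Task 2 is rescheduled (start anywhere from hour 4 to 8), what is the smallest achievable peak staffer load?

Task 2@4: h1:7  h2:7  h3:3  h4:5  h5:4  h6:4  h7:1  h8:0 → peak 7
Task 2@5: h1:7  h2:7  h3:3  h4:4  h5:5  h6:4  h7:1  h8:0 → peak 7
Task 2@6: h1:7  h2:7  h3:3  h4:4  h5:4  h6:5  h7:1  h8:0 → peak 7
Task 2@7: h1:7  h2:7  h3:3  h4:4  h5:4  h6:4  h7:2  h8:0 → peak 7
Task 2@8: h1:7  h2:7  h3:3  h4:4  h5:4  h6:4  h7:1  h8:1 → peak 7
Best is Task 2@4, peak 7.

7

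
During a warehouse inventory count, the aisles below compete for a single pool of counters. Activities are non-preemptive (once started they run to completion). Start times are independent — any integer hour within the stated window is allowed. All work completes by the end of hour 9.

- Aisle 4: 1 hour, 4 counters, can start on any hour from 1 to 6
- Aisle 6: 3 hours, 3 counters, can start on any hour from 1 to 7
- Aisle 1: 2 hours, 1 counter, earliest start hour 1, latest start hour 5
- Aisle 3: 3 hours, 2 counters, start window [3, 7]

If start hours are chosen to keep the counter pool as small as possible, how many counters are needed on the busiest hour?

Early-start (Aisle 4@1, Aisle 6@1, Aisle 1@1, Aisle 3@3) gives peak 8: h1:8  h2:4  h3:5  h4:2  h5:2  h6:0  h7:0  h8:0  h9:0.
Shift Aisle 6→2, Aisle 1→2, Aisle 3→5.
Schedule Aisle 4@1, Aisle 6@2, Aisle 1@2, Aisle 3@5: h1:4  h2:4  h3:4  h4:3  h5:2  h6:2  h7:2  h8:0  h9:0 — peak 4.

4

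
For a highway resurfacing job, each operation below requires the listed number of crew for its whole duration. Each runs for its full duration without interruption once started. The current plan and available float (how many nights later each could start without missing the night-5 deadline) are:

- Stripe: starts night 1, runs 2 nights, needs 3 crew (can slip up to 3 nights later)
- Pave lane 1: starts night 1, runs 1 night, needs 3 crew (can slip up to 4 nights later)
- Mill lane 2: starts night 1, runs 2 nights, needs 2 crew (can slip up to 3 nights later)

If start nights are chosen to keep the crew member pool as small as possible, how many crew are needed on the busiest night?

3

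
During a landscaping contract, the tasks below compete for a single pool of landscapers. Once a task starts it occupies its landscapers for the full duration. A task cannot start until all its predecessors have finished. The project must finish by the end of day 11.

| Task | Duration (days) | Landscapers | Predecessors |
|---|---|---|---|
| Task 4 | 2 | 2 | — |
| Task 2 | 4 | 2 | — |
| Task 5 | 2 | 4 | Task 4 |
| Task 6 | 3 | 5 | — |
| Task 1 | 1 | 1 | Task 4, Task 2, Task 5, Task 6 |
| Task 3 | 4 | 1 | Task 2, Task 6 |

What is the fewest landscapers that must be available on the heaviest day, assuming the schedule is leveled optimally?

5

Early-start (Task 4@1, Task 2@1, Task 5@3, Task 6@1, Task 1@5, Task 3@5) gives peak 11: d1:9  d2:9  d3:11  d4:6  d5:2  d6:1  d7:1  d8:1  d9:0  d10:0  d11:0.
Shift Task 5→8, Task 6→5, Task 1→10, Task 3→8.
Schedule Task 4@1, Task 2@1, Task 5@8, Task 6@5, Task 1@10, Task 3@8: d1:4  d2:4  d3:2  d4:2  d5:5  d6:5  d7:5  d8:5  d9:5  d10:2  d11:1 — peak 5.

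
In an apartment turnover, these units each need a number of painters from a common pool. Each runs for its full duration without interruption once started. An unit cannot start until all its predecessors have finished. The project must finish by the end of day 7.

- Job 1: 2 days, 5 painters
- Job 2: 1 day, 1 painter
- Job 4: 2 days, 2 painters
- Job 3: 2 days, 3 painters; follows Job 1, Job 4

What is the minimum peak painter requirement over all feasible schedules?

5

Early-start (Job 1@1, Job 2@1, Job 4@1, Job 3@3) gives peak 8: d1:8  d2:7  d3:3  d4:3  d5:0  d6:0  d7:0.
Shift Job 2→3, Job 4→3, Job 3→5.
Schedule Job 1@1, Job 2@3, Job 4@3, Job 3@5: d1:5  d2:5  d3:3  d4:2  d5:3  d6:3  d7:0 — peak 5.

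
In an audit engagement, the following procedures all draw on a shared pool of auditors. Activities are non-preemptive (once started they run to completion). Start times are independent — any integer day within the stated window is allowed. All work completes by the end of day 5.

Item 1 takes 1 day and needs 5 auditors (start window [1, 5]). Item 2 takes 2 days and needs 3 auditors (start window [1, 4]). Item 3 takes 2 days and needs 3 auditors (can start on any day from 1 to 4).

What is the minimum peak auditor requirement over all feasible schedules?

5

Early-start (Item 1@1, Item 2@1, Item 3@1) gives peak 11: d1:11  d2:6  d3:0  d4:0  d5:0.
Shift Item 2→2, Item 3→4.
Schedule Item 1@1, Item 2@2, Item 3@4: d1:5  d2:3  d3:3  d4:3  d5:3 — peak 5.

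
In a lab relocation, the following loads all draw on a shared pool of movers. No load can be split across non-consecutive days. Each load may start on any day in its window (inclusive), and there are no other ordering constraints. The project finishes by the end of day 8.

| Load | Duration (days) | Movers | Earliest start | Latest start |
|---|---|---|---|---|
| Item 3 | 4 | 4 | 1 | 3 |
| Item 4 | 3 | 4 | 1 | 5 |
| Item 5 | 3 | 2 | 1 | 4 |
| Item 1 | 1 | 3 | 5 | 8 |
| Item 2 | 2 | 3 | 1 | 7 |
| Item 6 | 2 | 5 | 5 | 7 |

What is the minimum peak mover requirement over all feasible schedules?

8

Early-start (Item 3@1, Item 4@1, Item 5@1, Item 1@5, Item 2@1, Item 6@5) gives peak 13: d1:13  d2:13  d3:10  d4:4  d5:8  d6:5  d7:0  d8:0.
Shift Item 5→4, Item 2→5, Item 6→7.
Schedule Item 3@1, Item 4@1, Item 5@4, Item 1@5, Item 2@5, Item 6@7: d1:8  d2:8  d3:8  d4:6  d5:8  d6:5  d7:5  d8:5 — peak 8.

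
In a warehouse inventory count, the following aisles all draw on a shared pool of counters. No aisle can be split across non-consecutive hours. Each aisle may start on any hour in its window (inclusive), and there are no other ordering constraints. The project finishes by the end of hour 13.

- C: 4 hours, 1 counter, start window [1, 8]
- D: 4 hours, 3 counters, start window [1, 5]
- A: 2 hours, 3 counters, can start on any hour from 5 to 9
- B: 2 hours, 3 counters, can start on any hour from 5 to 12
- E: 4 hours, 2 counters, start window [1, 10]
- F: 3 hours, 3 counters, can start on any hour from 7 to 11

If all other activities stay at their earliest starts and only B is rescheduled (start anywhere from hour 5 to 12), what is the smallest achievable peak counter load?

6

B@5: h1:6  h2:6  h3:6  h4:6  h5:6  h6:6  h7:3  h8:3  h9:3  h10:0  h11:0  h12:0  h13:0 → peak 6
B@6: h1:6  h2:6  h3:6  h4:6  h5:3  h6:6  h7:6  h8:3  h9:3  h10:0  h11:0  h12:0  h13:0 → peak 6
B@7: h1:6  h2:6  h3:6  h4:6  h5:3  h6:3  h7:6  h8:6  h9:3  h10:0  h11:0  h12:0  h13:0 → peak 6
B@8: h1:6  h2:6  h3:6  h4:6  h5:3  h6:3  h7:3  h8:6  h9:6  h10:0  h11:0  h12:0  h13:0 → peak 6
B@9: h1:6  h2:6  h3:6  h4:6  h5:3  h6:3  h7:3  h8:3  h9:6  h10:3  h11:0  h12:0  h13:0 → peak 6
B@10: h1:6  h2:6  h3:6  h4:6  h5:3  h6:3  h7:3  h8:3  h9:3  h10:3  h11:3  h12:0  h13:0 → peak 6
B@11: h1:6  h2:6  h3:6  h4:6  h5:3  h6:3  h7:3  h8:3  h9:3  h10:0  h11:3  h12:3  h13:0 → peak 6
B@12: h1:6  h2:6  h3:6  h4:6  h5:3  h6:3  h7:3  h8:3  h9:3  h10:0  h11:0  h12:3  h13:3 → peak 6
Best is B@5, peak 6.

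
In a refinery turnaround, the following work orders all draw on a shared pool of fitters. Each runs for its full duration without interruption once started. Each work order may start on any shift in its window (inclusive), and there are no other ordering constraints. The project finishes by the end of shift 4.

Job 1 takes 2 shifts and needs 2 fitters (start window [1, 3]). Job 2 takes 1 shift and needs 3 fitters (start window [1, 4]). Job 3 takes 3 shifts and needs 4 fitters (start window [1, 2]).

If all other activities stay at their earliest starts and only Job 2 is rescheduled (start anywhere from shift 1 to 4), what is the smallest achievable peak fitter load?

6

Job 2@1: s1:9  s2:6  s3:4  s4:0 → peak 9
Job 2@2: s1:6  s2:9  s3:4  s4:0 → peak 9
Job 2@3: s1:6  s2:6  s3:7  s4:0 → peak 7
Job 2@4: s1:6  s2:6  s3:4  s4:3 → peak 6
Best is Job 2@4, peak 6.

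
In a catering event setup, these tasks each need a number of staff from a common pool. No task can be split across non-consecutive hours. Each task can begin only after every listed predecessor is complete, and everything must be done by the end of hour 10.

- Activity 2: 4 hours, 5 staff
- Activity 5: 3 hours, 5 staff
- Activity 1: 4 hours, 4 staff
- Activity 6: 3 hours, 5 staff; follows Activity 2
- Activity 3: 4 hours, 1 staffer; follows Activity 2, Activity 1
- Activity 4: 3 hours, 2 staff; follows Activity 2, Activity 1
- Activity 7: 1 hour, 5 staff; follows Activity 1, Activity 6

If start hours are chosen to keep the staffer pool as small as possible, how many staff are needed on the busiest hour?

10

Early-start (Activity 2@1, Activity 5@1, Activity 1@1, Activity 6@5, Activity 3@5, Activity 4@5, Activity 7@8) gives peak 14: h1:14  h2:14  h3:14  h4:9  h5:8  h6:8  h7:8  h8:6  h9:0  h10:0.
Shift Activity 5→8, Activity 7→9.
Schedule Activity 2@1, Activity 5@8, Activity 1@1, Activity 6@5, Activity 3@5, Activity 4@5, Activity 7@9: h1:9  h2:9  h3:9  h4:9  h5:8  h6:8  h7:8  h8:6  h9:10  h10:5 — peak 10.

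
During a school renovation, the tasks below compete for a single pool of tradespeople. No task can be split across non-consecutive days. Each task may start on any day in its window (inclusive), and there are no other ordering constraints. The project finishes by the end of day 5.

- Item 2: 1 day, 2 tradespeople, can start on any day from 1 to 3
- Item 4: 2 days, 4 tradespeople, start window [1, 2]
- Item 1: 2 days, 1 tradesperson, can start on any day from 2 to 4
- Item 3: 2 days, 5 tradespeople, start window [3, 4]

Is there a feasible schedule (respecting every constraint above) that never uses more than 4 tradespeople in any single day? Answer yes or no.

no

Total tradesperson-days = 22; over 5 days the average is 22/5 > 4, so some day must exceed 4.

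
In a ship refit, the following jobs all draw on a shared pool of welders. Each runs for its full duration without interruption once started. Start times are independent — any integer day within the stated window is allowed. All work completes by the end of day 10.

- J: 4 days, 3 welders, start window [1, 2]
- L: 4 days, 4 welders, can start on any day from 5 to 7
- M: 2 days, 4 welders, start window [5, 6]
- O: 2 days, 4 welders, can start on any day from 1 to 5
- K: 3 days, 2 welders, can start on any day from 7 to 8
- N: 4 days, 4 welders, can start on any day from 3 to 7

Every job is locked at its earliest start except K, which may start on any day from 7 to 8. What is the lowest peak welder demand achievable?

K@7: d1:7  d2:7  d3:7  d4:7  d5:12  d6:12  d7:6  d8:6  d9:2  d10:0 → peak 12
K@8: d1:7  d2:7  d3:7  d4:7  d5:12  d6:12  d7:4  d8:6  d9:2  d10:2 → peak 12
Best is K@7, peak 12.

12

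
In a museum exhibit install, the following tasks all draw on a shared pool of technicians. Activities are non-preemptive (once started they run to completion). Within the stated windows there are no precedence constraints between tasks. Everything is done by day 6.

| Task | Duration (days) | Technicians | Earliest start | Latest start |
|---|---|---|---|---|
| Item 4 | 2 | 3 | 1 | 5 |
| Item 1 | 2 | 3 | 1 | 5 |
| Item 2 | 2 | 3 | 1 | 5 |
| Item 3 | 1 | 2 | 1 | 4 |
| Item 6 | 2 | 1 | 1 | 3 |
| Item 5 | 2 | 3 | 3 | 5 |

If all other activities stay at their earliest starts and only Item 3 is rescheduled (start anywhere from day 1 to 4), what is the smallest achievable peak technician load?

Item 3@1: d1:12  d2:10  d3:3  d4:3  d5:0  d6:0 → peak 12
Item 3@2: d1:10  d2:12  d3:3  d4:3  d5:0  d6:0 → peak 12
Item 3@3: d1:10  d2:10  d3:5  d4:3  d5:0  d6:0 → peak 10
Item 3@4: d1:10  d2:10  d3:3  d4:5  d5:0  d6:0 → peak 10
Best is Item 3@3, peak 10.

10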